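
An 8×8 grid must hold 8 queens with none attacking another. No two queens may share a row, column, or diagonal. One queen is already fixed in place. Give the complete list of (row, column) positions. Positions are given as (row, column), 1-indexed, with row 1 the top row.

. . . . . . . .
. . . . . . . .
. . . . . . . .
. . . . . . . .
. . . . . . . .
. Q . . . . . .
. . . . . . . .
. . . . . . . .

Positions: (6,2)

(1,5) (2,8) (3,4) (4,1) (5,7) (6,2) (7,6) (8,3)

Row 1: attacked by (6,2)→{2,7}. Safe: 1, 3, 4, 5, 6, 8. Place at column 5.
Row 2: attacked by (1,5)→{4,5,6}; (6,2)→{2,6}. Safe: 1, 3, 7, 8. Place at column 8.
Row 3: attacked by (1,5)→{3,5,7}; (2,8)→{7,8}; (6,2)→{2,5}. Safe: 1, 4, 6. Place at column 4.
Row 4: attacked by (1,5)→{2,5,8}; (2,8)→{6,8}; (3,4)→{3,4,5}; (6,2)→{2,4}. Safe: 1, 7. Place at column 1.
Row 5: attacked by (1,5)→{1,5}; (2,8)→{5,8}; (3,4)→{2,4,6}; (4,1)→{1,2}; (6,2)→{1,2,3}. Safe: 7. Place at column 7.
Row 7: attacked by (1,5)→{5}; (2,8)→{3,8}; (3,4)→{4,8}; (4,1)→{1,4}; (5,7)→{5,7}; (6,2)→{1,2,3}. Safe: 6. Place at column 6.
Row 8: attacked by (1,5)→{5}; (2,8)→{2,8}; (3,4)→{4}; (4,1)→{1,5}; (5,7)→{4,7}; (6,2)→{2,4}; (7,6)→{5,6,7}. Safe: 3. Place at column 3.
Columns [5, 8, 4, 1, 7, 2, 6, 3], r−c [-4, -6, -1, 3, -2, 4, 1, 5], r+c [6, 10, 7, 5, 12, 8, 13, 11] are all distinct, so no two queens attack.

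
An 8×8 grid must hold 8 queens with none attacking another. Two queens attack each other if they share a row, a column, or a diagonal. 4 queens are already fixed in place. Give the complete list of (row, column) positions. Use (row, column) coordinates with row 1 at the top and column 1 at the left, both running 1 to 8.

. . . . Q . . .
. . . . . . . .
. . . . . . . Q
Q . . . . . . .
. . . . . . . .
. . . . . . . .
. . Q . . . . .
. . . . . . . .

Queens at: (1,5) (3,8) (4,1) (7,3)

(1,5) (2,2) (3,8) (4,1) (5,4) (6,7) (7,3) (8,6)

Row 2: attacked by (1,5)→{4,5,6}; (3,8)→{7,8}; (4,1)→{1,3}; (7,3)→{3,8}. Safe: 2. Place at column 2.
Row 5: attacked by (1,5)→{1,5}; (2,2)→{2,5}; (3,8)→{6,8}; (4,1)→{1,2}; (7,3)→{1,3,5}. Safe: 4, 7. Place at column 4.
Row 6: attacked by (1,5)→{5}; (2,2)→{2,6}; (3,8)→{5,8}; (4,1)→{1,3}; (5,4)→{3,4,5}; (7,3)→{2,3,4}. Safe: 7. Place at column 7.
Row 8: attacked by (1,5)→{5}; (2,2)→{2,8}; (3,8)→{3,8}; (4,1)→{1,5}; (5,4)→{1,4,7}; (6,7)→{5,7}; (7,3)→{2,3,4}. Safe: 6. Place at column 6.
Columns [5, 2, 8, 1, 4, 7, 3, 6], r−c [-4, 0, -5, 3, 1, -1, 4, 2], r+c [6, 4, 11, 5, 9, 13, 10, 14] are all distinct, so no two queens attack.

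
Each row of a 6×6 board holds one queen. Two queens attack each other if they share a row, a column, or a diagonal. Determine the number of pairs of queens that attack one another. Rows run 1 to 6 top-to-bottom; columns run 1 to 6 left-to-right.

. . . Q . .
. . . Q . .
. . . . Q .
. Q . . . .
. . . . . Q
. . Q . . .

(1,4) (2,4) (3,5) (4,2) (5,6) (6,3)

Same column: (1,4)–(2,4) (column 4).
Same diagonal: (2,4)–(3,5) (|2−3| = |4−5| = 1); (2,4)–(4,2) (|2−4| = |4−2| = 2).
Total attacking pairs: 3.

3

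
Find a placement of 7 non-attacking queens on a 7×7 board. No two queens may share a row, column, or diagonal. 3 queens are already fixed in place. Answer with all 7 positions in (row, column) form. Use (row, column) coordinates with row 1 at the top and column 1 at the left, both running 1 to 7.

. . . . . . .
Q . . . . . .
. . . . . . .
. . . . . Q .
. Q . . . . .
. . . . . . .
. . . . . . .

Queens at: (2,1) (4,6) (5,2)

Row 1: attacked by (2,1)→{1,2}; (4,6)→{3,6}; (5,2)→{2,6}. Safe: 4, 5, 7. Place at column 4.
Row 3: attacked by (1,4)→{2,4,6}; (2,1)→{1,2}; (4,6)→{5,6,7}; (5,2)→{2,4}. Safe: 3. Place at column 3.
Row 6: attacked by (1,4)→{4}; (2,1)→{1,5}; (3,3)→{3,6}; (4,6)→{4,6}; (5,2)→{1,2,3}. Safe: 7. Place at column 7.
Row 7: attacked by (1,4)→{4}; (2,1)→{1,6}; (3,3)→{3,7}; (4,6)→{3,6}; (5,2)→{2,4}; (6,7)→{6,7}. Safe: 5. Place at column 5.
Columns [4, 1, 3, 6, 2, 7, 5], r−c [-3, 1, 0, -2, 3, -1, 2], r+c [5, 3, 6, 10, 7, 13, 12] are all distinct, so no two queens attack.

(1,4) (2,1) (3,3) (4,6) (5,2) (6,7) (7,5)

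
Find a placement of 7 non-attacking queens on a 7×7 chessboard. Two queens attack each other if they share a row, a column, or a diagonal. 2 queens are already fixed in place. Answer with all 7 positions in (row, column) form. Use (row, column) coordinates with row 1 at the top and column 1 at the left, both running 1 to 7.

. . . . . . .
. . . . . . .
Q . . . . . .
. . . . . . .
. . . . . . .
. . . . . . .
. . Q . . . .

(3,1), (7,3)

(1,7) (2,4) (3,1) (4,5) (5,2) (6,6) (7,3)

Row 1: attacked by (3,1)→{1,3}; (7,3)→{3}. Safe: 2, 4, 5, 6, 7. Place at column 7.
Row 2: attacked by (1,7)→{6,7}; (3,1)→{1,2}; (7,3)→{3}. Safe: 4, 5. Place at column 4.
Row 4: attacked by (1,7)→{4,7}; (2,4)→{2,4,6}; (3,1)→{1,2}; (7,3)→{3,6}. Safe: 5. Place at column 5.
Row 5: attacked by (1,7)→{3,7}; (2,4)→{1,4,7}; (3,1)→{1,3}; (4,5)→{4,5,6}; (7,3)→{1,3,5}. Safe: 2. Place at column 2.
Row 6: attacked by (1,7)→{2,7}; (2,4)→{4}; (3,1)→{1,4}; (4,5)→{3,5,7}; (5,2)→{1,2,3}; (7,3)→{2,3,4}. Safe: 6. Place at column 6.
Columns [7, 4, 1, 5, 2, 6, 3], r−c [-6, -2, 2, -1, 3, 0, 4], r+c [8, 6, 4, 9, 7, 12, 10] are all distinct, so no two queens attack.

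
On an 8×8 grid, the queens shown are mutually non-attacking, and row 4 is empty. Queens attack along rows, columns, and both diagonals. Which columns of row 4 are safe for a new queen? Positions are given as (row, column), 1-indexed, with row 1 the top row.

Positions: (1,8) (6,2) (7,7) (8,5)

(1,8) attacks row 4 at column 8 and diagonals 5.
(6,2) attacks row 4 at column 2 and diagonals 4.
(7,7) attacks row 4 at column 7 and diagonals 4.
(8,5) attacks row 4 at column 5 and diagonals 1.
Attacked columns: {1, 2, 4, 5, 7, 8}. Safe: {3, 6}.

columns 3, 6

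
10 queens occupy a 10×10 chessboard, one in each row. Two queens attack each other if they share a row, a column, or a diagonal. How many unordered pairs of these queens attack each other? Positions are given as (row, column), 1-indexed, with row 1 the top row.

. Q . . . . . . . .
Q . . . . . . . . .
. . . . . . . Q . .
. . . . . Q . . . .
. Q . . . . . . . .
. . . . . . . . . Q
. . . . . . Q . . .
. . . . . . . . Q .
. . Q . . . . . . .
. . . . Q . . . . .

3

Same column: (1,2)–(5,2) (column 2).
Same diagonal: (1,2)–(2,1) (|1−2| = |2−1| = 1); (1,2)–(8,9) (|1−8| = |2−9| = 7).
Total attacking pairs: 3.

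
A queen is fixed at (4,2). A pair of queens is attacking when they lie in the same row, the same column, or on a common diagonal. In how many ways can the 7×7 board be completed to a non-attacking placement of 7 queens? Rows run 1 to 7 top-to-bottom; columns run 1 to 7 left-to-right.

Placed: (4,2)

6

Branch on row 1: col 1 → 1; col 3 → 2; col 4 → 2; col 6 → 0; col 7 → 1.
Sum: 1 + 2 + 2 + 0 + 1 = 6.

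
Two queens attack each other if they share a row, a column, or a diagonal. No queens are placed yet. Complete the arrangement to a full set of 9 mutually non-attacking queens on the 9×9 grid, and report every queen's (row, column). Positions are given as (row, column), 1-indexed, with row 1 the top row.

(1,2) (2,6) (3,3) (4,1) (5,8) (6,4) (7,9) (8,7) (9,5)

Row 1: Safe: 1, 2, 3, 4, 5, 6, 7, 8, 9. Place at column 2.
Row 2: attacked by (1,2)→{1,2,3}. Safe: 4, 5, 6, 7, 8, 9. Place at column 6.
Row 3: attacked by (1,2)→{2,4}; (2,6)→{5,6,7}. Safe: 1, 3, 8, 9. Place at column 3.
Row 4: attacked by (1,2)→{2,5}; (2,6)→{4,6,8}; (3,3)→{2,3,4}. Safe: 1, 7, 9. Place at column 1.
Row 5: attacked by (1,2)→{2,6}; (2,6)→{3,6,9}; (3,3)→{1,3,5}; (4,1)→{1,2}. Safe: 4, 7, 8. Place at column 8.
Row 6: attacked by (1,2)→{2,7}; (2,6)→{2,6}; (3,3)→{3,6}; (4,1)→{1,3}; (5,8)→{7,8,9}. Safe: 4, 5. Place at column 4.
Row 7: attacked by (1,2)→{2,8}; (2,6)→{1,6}; (3,3)→{3,7}; (4,1)→{1,4}; (5,8)→{6,8}; (6,4)→{3,4,5}. Safe: 9. Place at column 9.
Row 8: attacked by (1,2)→{2,9}; (2,6)→{6}; (3,3)→{3,8}; (4,1)→{1,5}; (5,8)→{5,8}; (6,4)→{2,4,6}; (7,9)→{8,9}. Safe: 7. Place at column 7.
Row 9: attacked by (1,2)→{2}; (2,6)→{6}; (3,3)→{3,9}; (4,1)→{1,6}; (5,8)→{4,8}; (6,4)→{1,4,7}; (7,9)→{7,9}; (8,7)→{6,7,8}. Safe: 5. Place at column 5.
Columns [2, 6, 3, 1, 8, 4, 9, 7, 5], r−c [-1, -4, 0, 3, -3, 2, -2, 1, 4], r+c [3, 8, 6, 5, 13, 10, 16, 15, 14] are all distinct, so no two queens attack.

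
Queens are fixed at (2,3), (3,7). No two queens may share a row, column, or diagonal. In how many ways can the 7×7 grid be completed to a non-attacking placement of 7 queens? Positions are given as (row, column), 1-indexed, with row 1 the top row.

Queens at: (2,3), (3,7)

Branch on row 1: col 1 → 0; col 6 → 1.
Sum: 0 + 1 = 1.

1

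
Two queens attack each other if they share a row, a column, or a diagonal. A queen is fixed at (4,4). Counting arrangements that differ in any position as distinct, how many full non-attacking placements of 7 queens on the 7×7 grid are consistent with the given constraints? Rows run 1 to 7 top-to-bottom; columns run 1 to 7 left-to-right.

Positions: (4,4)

8

Branch on row 1: col 2 → 2; col 3 → 2; col 5 → 2; col 6 → 2.
Sum: 2 + 2 + 2 + 2 = 8.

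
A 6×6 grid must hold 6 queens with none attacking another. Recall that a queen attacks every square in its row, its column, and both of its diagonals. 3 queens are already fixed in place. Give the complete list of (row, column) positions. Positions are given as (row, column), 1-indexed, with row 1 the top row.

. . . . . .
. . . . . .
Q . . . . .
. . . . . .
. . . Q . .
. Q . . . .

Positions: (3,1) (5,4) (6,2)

(1,5) (2,3) (3,1) (4,6) (5,4) (6,2)

Row 1: attacked by (3,1)→{1,3}; (5,4)→{4}; (6,2)→{2}. Safe: 5, 6. Place at column 5.
Row 2: attacked by (1,5)→{4,5,6}; (3,1)→{1,2}; (5,4)→{1,4}; (6,2)→{2,6}. Safe: 3. Place at column 3.
Row 4: attacked by (1,5)→{2,5}; (2,3)→{1,3,5}; (3,1)→{1,2}; (5,4)→{3,4,5}; (6,2)→{2,4}. Safe: 6. Place at column 6.
Columns [5, 3, 1, 6, 4, 2], r−c [-4, -1, 2, -2, 1, 4], r+c [6, 5, 4, 10, 9, 8] are all distinct, so no two queens attack.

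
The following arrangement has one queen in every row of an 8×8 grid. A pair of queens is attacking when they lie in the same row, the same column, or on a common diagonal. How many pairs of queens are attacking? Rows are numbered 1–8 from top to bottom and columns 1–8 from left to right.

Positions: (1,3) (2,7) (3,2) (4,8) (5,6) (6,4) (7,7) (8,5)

1

Same column: (2,7)–(7,7) (column 7).
Total attacking pairs: 1.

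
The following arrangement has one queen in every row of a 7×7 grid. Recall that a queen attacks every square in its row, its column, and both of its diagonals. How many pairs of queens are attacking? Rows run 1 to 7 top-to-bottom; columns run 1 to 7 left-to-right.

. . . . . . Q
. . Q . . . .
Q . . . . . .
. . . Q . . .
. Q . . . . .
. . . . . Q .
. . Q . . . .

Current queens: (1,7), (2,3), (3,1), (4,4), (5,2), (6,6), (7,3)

3

Same column: (2,3)–(7,3) (column 3).
Same diagonal: (1,7)–(4,4) (|1−4| = |7−4| = 3); (4,4)–(6,6) (|4−6| = |4−6| = 2).
Total attacking pairs: 3.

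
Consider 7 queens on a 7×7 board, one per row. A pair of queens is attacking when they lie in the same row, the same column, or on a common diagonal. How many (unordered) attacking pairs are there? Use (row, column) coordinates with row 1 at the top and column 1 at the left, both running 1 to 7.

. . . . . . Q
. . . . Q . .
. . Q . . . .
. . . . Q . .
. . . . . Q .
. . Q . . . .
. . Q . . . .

6

Same column: (2,5)–(4,5) (column 5); (3,3)–(6,3) (column 3); (3,3)–(7,3) (column 3); (6,3)–(7,3) (column 3).
Same diagonal: (4,5)–(5,6) (|4−5| = |5−6| = 1); (4,5)–(6,3) (|4−6| = |5−3| = 2).
Total attacking pairs: 6.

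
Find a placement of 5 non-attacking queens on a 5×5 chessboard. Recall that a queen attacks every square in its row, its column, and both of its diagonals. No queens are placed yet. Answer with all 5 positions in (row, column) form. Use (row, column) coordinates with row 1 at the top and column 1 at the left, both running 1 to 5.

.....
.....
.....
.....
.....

(1,4) (2,2) (3,5) (4,3) (5,1)

Row 1: Safe: 1, 2, 3, 4, 5. Place at column 4.
Row 2: attacked by (1,4)→{3,4,5}. Safe: 1, 2. Place at column 2.
Row 3: attacked by (1,4)→{2,4}; (2,2)→{1,2,3}. Safe: 5. Place at column 5.
Row 4: attacked by (1,4)→{1,4}; (2,2)→{2,4}; (3,5)→{4,5}. Safe: 3. Place at column 3.
Row 5: attacked by (1,4)→{4}; (2,2)→{2,5}; (3,5)→{3,5}; (4,3)→{2,3,4}. Safe: 1. Place at column 1.
Columns [4, 2, 5, 3, 1], r−c [-3, 0, -2, 1, 4], r+c [5, 4, 8, 7, 6] are all distinct, so no two queens attack.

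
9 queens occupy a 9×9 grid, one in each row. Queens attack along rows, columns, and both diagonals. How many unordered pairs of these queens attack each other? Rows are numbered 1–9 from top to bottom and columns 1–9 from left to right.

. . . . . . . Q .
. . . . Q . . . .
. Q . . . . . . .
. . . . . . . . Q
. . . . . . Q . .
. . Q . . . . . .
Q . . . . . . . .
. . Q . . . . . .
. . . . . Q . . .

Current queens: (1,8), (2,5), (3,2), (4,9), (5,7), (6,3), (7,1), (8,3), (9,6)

Same column: (6,3)–(8,3) (column 3).
Same diagonal: (1,8)–(6,3) (|1−6| = |8−3| = 5); (6,3)–(9,6) (|6−9| = |3−6| = 3).
Total attacking pairs: 3.

3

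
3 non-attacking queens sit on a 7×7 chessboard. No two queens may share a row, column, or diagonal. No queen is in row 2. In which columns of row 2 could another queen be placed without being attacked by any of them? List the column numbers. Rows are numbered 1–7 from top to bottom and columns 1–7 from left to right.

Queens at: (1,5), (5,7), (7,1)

(1,5) attacks row 2 at column 5 and diagonals 4, 6.
(5,7) attacks row 2 at column 7 and diagonals 4.
(7,1) attacks row 2 at column 1 and diagonals 6.
Attacked columns: {1, 4, 5, 6, 7}. Safe: {2, 3}.

columns 2, 3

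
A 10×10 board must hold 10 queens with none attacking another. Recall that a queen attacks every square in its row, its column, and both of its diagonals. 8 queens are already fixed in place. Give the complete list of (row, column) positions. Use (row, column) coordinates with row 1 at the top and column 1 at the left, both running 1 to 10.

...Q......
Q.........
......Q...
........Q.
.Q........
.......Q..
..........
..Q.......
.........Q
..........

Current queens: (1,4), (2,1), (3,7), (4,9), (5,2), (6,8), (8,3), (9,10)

(1,4) (2,1) (3,7) (4,9) (5,2) (6,8) (7,5) (8,3) (9,10) (10,6)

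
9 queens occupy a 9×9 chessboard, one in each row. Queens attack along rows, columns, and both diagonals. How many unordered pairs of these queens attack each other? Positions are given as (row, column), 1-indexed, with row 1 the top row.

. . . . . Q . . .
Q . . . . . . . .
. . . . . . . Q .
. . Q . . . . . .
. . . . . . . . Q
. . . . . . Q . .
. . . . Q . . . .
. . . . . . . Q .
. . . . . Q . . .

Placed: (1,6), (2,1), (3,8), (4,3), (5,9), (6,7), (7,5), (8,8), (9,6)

5

Same column: (1,6)–(9,6) (column 6); (3,8)–(8,8) (column 8).
Same diagonal: (1,6)–(3,8) (|1−3| = |6−8| = 2); (1,6)–(4,3) (|1−4| = |6−3| = 3); (2,1)–(4,3) (|2−4| = |1−3| = 2).
Total attacking pairs: 5.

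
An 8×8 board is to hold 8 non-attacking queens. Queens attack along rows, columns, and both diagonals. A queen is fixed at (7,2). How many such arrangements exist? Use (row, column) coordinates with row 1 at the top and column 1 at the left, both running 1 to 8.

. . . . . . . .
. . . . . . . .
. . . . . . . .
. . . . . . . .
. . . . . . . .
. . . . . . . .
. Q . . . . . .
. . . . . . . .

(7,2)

Branch on row 1: col 1 → 2; col 3 → 3; col 4 → 1; col 5 → 2; col 6 → 5; col 7 → 3.
Sum: 2 + 3 + 1 + 2 + 5 + 3 = 16.

16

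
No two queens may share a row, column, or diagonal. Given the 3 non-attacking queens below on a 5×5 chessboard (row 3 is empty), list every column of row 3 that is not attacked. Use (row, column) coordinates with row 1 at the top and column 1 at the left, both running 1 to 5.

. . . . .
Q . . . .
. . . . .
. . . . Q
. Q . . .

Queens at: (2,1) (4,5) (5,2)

(2,1) attacks row 3 at column 1 and diagonals 2.
(4,5) attacks row 3 at column 5 and diagonals 4.
(5,2) attacks row 3 at column 2 and diagonals 4.
Attacked columns: {1, 2, 4, 5}. Safe: {3}.

columns 3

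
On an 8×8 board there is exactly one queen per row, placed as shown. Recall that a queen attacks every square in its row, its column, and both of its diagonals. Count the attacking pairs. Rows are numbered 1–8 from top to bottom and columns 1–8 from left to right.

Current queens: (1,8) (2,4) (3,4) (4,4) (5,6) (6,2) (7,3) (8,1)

7

Same column: (2,4)–(3,4) (column 4); (2,4)–(4,4) (column 4); (3,4)–(4,4) (column 4).
Same diagonal: (1,8)–(8,1) (|1−8| = |8−1| = 7); (3,4)–(5,6) (|3−5| = |4−6| = 2); (4,4)–(6,2) (|4−6| = |4−2| = 2); (6,2)–(7,3) (|6−7| = |2−3| = 1).
Total attacking pairs: 7.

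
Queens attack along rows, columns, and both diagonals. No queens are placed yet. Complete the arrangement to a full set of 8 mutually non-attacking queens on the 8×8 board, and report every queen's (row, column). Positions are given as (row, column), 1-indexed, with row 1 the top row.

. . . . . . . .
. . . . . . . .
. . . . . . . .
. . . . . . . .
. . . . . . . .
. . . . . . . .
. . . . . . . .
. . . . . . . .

(1,8) (2,3) (3,1) (4,6) (5,2) (6,5) (7,7) (8,4)

Row 1: Safe: 1, 2, 3, 4, 5, 6, 7, 8. Place at column 8.
Row 2: attacked by (1,8)→{7,8}. Safe: 1, 2, 3, 4, 5, 6. Place at column 3.
Row 3: attacked by (1,8)→{6,8}; (2,3)→{2,3,4}. Safe: 1, 5, 7. Place at column 1.
Row 4: attacked by (1,8)→{5,8}; (2,3)→{1,3,5}; (3,1)→{1,2}. Safe: 4, 6, 7. Place at column 6.
Row 5: attacked by (1,8)→{4,8}; (2,3)→{3,6}; (3,1)→{1,3}; (4,6)→{5,6,7}. Safe: 2. Place at column 2.
Row 6: attacked by (1,8)→{3,8}; (2,3)→{3,7}; (3,1)→{1,4}; (4,6)→{4,6,8}; (5,2)→{1,2,3}. Safe: 5. Place at column 5.
Row 7: attacked by (1,8)→{2,8}; (2,3)→{3,8}; (3,1)→{1,5}; (4,6)→{3,6}; (5,2)→{2,4}; (6,5)→{4,5,6}. Safe: 7. Place at column 7.
Row 8: attacked by (1,8)→{1,8}; (2,3)→{3}; (3,1)→{1,6}; (4,6)→{2,6}; (5,2)→{2,5}; (6,5)→{3,5,7}; (7,7)→{6,7,8}. Safe: 4. Place at column 4.
Columns [8, 3, 1, 6, 2, 5, 7, 4], r−c [-7, -1, 2, -2, 3, 1, 0, 4], r+c [9, 5, 4, 10, 7, 11, 14, 12] are all distinct, so no two queens attack.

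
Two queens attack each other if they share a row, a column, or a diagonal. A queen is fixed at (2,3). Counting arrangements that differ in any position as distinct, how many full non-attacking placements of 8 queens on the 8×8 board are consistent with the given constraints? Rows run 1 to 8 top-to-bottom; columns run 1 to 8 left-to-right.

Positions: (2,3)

Branch on row 1: col 1 → 0; col 5 → 3; col 6 → 8; col 7 → 2; col 8 → 1.
Sum: 0 + 3 + 8 + 2 + 1 = 14.

14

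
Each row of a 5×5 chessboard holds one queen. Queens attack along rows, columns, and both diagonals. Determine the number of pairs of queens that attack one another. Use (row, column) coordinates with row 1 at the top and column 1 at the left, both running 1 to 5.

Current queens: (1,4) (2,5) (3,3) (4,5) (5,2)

Same column: (2,5)–(4,5) (column 5).
Same diagonal: (1,4)–(2,5) (|1−2| = |4−5| = 1); (2,5)–(5,2) (|2−5| = |5−2| = 3).
Total attacking pairs: 3.

3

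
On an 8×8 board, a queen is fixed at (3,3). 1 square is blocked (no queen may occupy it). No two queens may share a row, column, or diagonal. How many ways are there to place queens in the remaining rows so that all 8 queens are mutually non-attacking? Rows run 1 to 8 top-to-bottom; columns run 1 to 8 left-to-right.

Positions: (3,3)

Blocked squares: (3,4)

Branch on row 1: col 2 → 1; col 4 → 1; col 6 → 0; col 7 → 2; col 8 → 0.
Sum: 1 + 1 + 0 + 2 + 0 = 4.

4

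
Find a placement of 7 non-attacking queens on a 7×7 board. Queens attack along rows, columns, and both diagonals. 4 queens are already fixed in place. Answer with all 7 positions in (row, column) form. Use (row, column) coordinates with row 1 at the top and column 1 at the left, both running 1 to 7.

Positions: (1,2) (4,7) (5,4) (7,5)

Row 2: attacked by (1,2)→{1,2,3}; (4,7)→{5,7}; (5,4)→{1,4,7}; (7,5)→{5}. Safe: 6. Place at column 6.
Row 3: attacked by (1,2)→{2,4}; (2,6)→{5,6,7}; (4,7)→{6,7}; (5,4)→{2,4,6}; (7,5)→{1,5}. Safe: 3. Place at column 3.
Row 6: attacked by (1,2)→{2,7}; (2,6)→{2,6}; (3,3)→{3,6}; (4,7)→{5,7}; (5,4)→{3,4,5}; (7,5)→{4,5,6}. Safe: 1. Place at column 1.
Columns [2, 6, 3, 7, 4, 1, 5], r−c [-1, -4, 0, -3, 1, 5, 2], r+c [3, 8, 6, 11, 9, 7, 12] are all distinct, so no two queens attack.

(1,2) (2,6) (3,3) (4,7) (5,4) (6,1) (7,5)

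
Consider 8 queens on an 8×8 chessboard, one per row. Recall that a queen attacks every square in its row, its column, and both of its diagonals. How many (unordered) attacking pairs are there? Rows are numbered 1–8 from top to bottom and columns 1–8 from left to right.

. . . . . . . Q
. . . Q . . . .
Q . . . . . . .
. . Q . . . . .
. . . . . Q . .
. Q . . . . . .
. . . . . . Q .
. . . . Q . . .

0

All columns are distinct and no two queens satisfy |Δrow| = |Δcol|, so no pair attacks.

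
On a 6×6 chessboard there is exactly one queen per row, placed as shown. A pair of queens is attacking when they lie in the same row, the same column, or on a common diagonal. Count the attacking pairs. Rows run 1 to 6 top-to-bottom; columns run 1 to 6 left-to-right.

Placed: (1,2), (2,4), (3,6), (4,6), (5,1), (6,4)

5

Same column: (2,4)–(6,4) (column 4); (3,6)–(4,6) (column 6).
Same diagonal: (2,4)–(4,6) (|2−4| = |4−6| = 2); (2,4)–(5,1) (|2−5| = |4−1| = 3); (4,6)–(6,4) (|4−6| = |6−4| = 2).
Total attacking pairs: 5.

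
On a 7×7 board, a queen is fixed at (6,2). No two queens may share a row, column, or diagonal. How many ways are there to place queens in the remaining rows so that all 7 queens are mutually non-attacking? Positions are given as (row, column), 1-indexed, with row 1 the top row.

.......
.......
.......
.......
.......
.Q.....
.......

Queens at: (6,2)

Branch on row 1: col 1 → 1; col 3 → 1; col 4 → 0; col 5 → 1; col 6 → 1.
Sum: 1 + 1 + 0 + 1 + 1 = 4.

4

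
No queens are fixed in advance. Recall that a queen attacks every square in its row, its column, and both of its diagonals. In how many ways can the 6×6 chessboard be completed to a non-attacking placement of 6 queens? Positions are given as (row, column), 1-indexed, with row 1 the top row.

4

Branch on row 1: col 1 → 0; col 2 → 1; col 3 → 1; col 4 → 1; col 5 → 1; col 6 → 0.
Sum: 0 + 1 + 1 + 1 + 1 + 0 = 4.
(This is the classic 6-queens count.)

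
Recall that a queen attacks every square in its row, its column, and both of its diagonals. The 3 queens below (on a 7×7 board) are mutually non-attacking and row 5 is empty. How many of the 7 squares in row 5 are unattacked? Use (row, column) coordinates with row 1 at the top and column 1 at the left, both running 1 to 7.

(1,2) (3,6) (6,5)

3

(1,2) attacks row 5 at column 2 and diagonals 6.
(3,6) attacks row 5 at column 6 and diagonals 4.
(6,5) attacks row 5 at column 5 and diagonals 4, 6.
Attacked columns: {2, 4, 5, 6}. Safe: {1, 3, 7}.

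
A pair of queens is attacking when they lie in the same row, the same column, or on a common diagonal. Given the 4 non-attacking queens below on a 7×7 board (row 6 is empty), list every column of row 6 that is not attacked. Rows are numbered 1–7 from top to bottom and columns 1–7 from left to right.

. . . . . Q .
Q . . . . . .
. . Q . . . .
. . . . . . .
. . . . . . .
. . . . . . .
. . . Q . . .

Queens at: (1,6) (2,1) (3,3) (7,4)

(1,6) attacks row 6 at column 6 and diagonals 1.
(2,1) attacks row 6 at column 1 and diagonals 5.
(3,3) attacks row 6 at column 3 and diagonals 6.
(7,4) attacks row 6 at column 4 and diagonals 3, 5.
Attacked columns: {1, 3, 4, 5, 6}. Safe: {2, 7}.

columns 2, 7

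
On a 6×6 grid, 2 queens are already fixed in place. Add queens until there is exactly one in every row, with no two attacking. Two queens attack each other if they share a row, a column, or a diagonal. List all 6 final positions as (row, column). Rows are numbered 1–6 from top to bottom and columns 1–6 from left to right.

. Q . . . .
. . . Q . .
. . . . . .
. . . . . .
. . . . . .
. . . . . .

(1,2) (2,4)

(1,2) (2,4) (3,6) (4,1) (5,3) (6,5)

Row 3: attacked by (1,2)→{2,4}; (2,4)→{3,4,5}. Safe: 1, 6. Place at column 6.
Row 4: attacked by (1,2)→{2,5}; (2,4)→{2,4,6}; (3,6)→{5,6}. Safe: 1, 3. Place at column 1.
Row 5: attacked by (1,2)→{2,6}; (2,4)→{1,4}; (3,6)→{4,6}; (4,1)→{1,2}. Safe: 3, 5. Place at column 3.
Row 6: attacked by (1,2)→{2}; (2,4)→{4}; (3,6)→{3,6}; (4,1)→{1,3}; (5,3)→{2,3,4}. Safe: 5. Place at column 5.
Columns [2, 4, 6, 1, 3, 5], r−c [-1, -2, -3, 3, 2, 1], r+c [3, 6, 9, 5, 8, 11] are all distinct, so no two queens attack.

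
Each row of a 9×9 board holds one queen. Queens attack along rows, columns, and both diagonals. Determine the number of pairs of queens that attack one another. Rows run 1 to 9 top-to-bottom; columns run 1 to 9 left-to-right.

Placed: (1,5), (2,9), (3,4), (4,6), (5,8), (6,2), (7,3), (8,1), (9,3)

3

Same column: (7,3)–(9,3) (column 3).
Same diagonal: (4,6)–(7,3) (|4−7| = |6−3| = 3); (6,2)–(7,3) (|6−7| = |2−3| = 1).
Total attacking pairs: 3.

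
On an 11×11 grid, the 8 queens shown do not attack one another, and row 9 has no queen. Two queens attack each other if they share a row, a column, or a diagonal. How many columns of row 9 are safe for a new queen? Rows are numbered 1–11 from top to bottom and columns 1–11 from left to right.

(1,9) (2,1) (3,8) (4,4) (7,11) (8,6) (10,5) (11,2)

2

(1,9) attacks row 9 at column 9 and diagonals 1.
(2,1) attacks row 9 at column 1 and diagonals 8.
(3,8) attacks row 9 at column 8 and diagonals 2.
(4,4) attacks row 9 at column 4 and diagonals 9.
(7,11) attacks row 9 at column 11 and diagonals 9.
(8,6) attacks row 9 at column 6 and diagonals 5, 7.
(10,5) attacks row 9 at column 5 and diagonals 4, 6.
(11,2) attacks row 9 at column 2 and diagonals 4.
Attacked columns: {1, 2, 4, 5, 6, 7, 8, 9, 11}. Safe: {3, 10}.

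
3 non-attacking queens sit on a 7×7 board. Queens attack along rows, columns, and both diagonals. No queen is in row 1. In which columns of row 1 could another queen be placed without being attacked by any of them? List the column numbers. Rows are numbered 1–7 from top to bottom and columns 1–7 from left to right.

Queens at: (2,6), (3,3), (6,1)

columns 2, 4

(2,6) attacks row 1 at column 6 and diagonals 5, 7.
(3,3) attacks row 1 at column 3 and diagonals 1, 5.
(6,1) attacks row 1 at column 1 and diagonals 6.
Attacked columns: {1, 3, 5, 6, 7}. Safe: {2, 4}.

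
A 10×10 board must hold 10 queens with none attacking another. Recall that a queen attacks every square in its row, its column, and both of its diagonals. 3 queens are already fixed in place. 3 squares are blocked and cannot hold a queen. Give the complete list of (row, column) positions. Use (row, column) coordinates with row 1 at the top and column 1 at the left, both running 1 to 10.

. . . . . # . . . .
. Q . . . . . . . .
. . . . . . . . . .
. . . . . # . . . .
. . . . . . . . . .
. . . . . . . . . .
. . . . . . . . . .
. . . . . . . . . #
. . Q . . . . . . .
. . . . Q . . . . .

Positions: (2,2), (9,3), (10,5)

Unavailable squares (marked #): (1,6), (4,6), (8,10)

(1,9) (2,2) (3,8) (4,1) (5,4) (6,7) (7,10) (8,6) (9,3) (10,5)

Row 1: attacked by (2,2)→{1,2,3}; (9,3)→{3}; (10,5)→{5}. Blocked: 6. Safe: 4, 7, 8, 9, 10. Place at column 9.
Row 3: attacked by (1,9)→{7,9}; (2,2)→{1,2,3}; (9,3)→{3,9}; (10,5)→{5}. Safe: 4, 6, 8, 10. Place at column 8.
Row 4: attacked by (1,9)→{6,9}; (2,2)→{2,4}; (3,8)→{7,8,9}; (9,3)→{3,8}; (10,5)→{5}. Blocked: 6. Safe: 1, 10. Place at column 1.
Row 5: attacked by (1,9)→{5,9}; (2,2)→{2,5}; (3,8)→{6,8,10}; (4,1)→{1,2}; (9,3)→{3,7}; (10,5)→{5,10}. Safe: 4. Place at column 4.
Row 6: attacked by (1,9)→{4,9}; (2,2)→{2,6}; (3,8)→{5,8}; (4,1)→{1,3}; (5,4)→{3,4,5}; (9,3)→{3,6}; (10,5)→{1,5,9}. Safe: 7, 10. Place at column 7.
Row 7: attacked by (1,9)→{3,9}; (2,2)→{2,7}; (3,8)→{4,8}; (4,1)→{1,4}; (5,4)→{2,4,6}; (6,7)→{6,7,8}; (9,3)→{1,3,5}; (10,5)→{2,5,8}. Safe: 10. Place at column 10.
Row 8: attacked by (1,9)→{2,9}; (2,2)→{2,8}; (3,8)→{3,8}; (4,1)→{1,5}; (5,4)→{1,4,7}; (6,7)→{5,7,9}; (7,10)→{9,10}; (9,3)→{2,3,4}; (10,5)→{3,5,7}. Blocked: 10. Safe: 6. Place at column 6.
Columns [9, 2, 8, 1, 4, 7, 10, 6, 3, 5], r−c [-8, 0, -5, 3, 1, -1, -3, 2, 6, 5], r+c [10, 4, 11, 5, 9, 13, 17, 14, 12, 15] are all distinct, so no two queens attack.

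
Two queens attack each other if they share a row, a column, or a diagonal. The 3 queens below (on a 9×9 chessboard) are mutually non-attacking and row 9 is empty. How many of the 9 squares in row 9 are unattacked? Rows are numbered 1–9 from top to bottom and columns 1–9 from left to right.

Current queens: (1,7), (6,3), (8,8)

4

(1,7) attacks row 9 at column 7.
(6,3) attacks row 9 at column 3 and diagonals 6.
(8,8) attacks row 9 at column 8 and diagonals 7, 9.
Attacked columns: {3, 6, 7, 8, 9}. Safe: {1, 2, 4, 5}.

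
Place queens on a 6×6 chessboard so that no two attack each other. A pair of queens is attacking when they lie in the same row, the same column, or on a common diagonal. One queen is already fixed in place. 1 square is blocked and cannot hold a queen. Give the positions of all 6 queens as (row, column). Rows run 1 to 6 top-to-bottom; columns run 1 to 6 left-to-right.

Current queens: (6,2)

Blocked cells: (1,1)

Row 1: attacked by (6,2)→{2}. Blocked: 1. Safe: 3, 4, 5, 6. Place at column 5.
Row 2: attacked by (1,5)→{4,5,6}; (6,2)→{2,6}. Safe: 1, 3. Place at column 3.
Row 3: attacked by (1,5)→{3,5}; (2,3)→{2,3,4}; (6,2)→{2,5}. Safe: 1, 6. Place at column 1.
Row 4: attacked by (1,5)→{2,5}; (2,3)→{1,3,5}; (3,1)→{1,2}; (6,2)→{2,4}. Safe: 6. Place at column 6.
Row 5: attacked by (1,5)→{1,5}; (2,3)→{3,6}; (3,1)→{1,3}; (4,6)→{5,6}; (6,2)→{1,2,3}. Safe: 4. Place at column 4.
Columns [5, 3, 1, 6, 4, 2], r−c [-4, -1, 2, -2, 1, 4], r+c [6, 5, 4, 10, 9, 8] are all distinct, so no two queens attack.

(1,5) (2,3) (3,1) (4,6) (5,4) (6,2)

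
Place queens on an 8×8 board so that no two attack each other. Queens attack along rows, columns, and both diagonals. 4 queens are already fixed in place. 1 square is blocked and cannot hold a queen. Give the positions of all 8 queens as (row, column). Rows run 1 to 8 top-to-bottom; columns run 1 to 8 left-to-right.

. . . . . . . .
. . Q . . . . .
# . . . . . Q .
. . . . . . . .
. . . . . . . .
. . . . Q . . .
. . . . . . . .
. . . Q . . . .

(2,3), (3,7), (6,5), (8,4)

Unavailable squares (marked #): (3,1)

Row 1: attacked by (2,3)→{2,3,4}; (3,7)→{5,7}; (6,5)→{5}; (8,4)→{4}. Safe: 1, 6, 8. Place at column 6.
Row 4: attacked by (1,6)→{3,6}; (2,3)→{1,3,5}; (3,7)→{6,7,8}; (6,5)→{3,5,7}; (8,4)→{4,8}. Safe: 2. Place at column 2.
Row 5: attacked by (1,6)→{2,6}; (2,3)→{3,6}; (3,7)→{5,7}; (4,2)→{1,2,3}; (6,5)→{4,5,6}; (8,4)→{1,4,7}. Safe: 8. Place at column 8.
Row 7: attacked by (1,6)→{6}; (2,3)→{3,8}; (3,7)→{3,7}; (4,2)→{2,5}; (5,8)→{6,8}; (6,5)→{4,5,6}; (8,4)→{3,4,5}. Safe: 1. Place at column 1.
Columns [6, 3, 7, 2, 8, 5, 1, 4], r−c [-5, -1, -4, 2, -3, 1, 6, 4], r+c [7, 5, 10, 6, 13, 11, 8, 12] are all distinct, so no two queens attack.

(1,6) (2,3) (3,7) (4,2) (5,8) (6,5) (7,1) (8,4)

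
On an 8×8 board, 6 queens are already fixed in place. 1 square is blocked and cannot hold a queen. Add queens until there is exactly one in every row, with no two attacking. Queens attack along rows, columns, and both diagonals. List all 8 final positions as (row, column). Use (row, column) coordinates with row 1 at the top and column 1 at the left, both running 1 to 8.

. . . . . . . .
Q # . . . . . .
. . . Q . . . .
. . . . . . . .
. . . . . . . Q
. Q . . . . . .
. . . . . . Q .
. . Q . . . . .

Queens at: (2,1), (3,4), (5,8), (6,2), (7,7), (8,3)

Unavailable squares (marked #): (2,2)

Row 1: attacked by (2,1)→{1,2}; (3,4)→{2,4,6}; (5,8)→{4,8}; (6,2)→{2,7}; (7,7)→{1,7}; (8,3)→{3}. Safe: 5. Place at column 5.
Row 4: attacked by (1,5)→{2,5,8}; (2,1)→{1,3}; (3,4)→{3,4,5}; (5,8)→{7,8}; (6,2)→{2,4}; (7,7)→{4,7}; (8,3)→{3,7}. Safe: 6. Place at column 6.
Columns [5, 1, 4, 6, 8, 2, 7, 3], r−c [-4, 1, -1, -2, -3, 4, 0, 5], r+c [6, 3, 7, 10, 13, 8, 14, 11] are all distinct, so no two queens attack.

(1,5) (2,1) (3,4) (4,6) (5,8) (6,2) (7,7) (8,3)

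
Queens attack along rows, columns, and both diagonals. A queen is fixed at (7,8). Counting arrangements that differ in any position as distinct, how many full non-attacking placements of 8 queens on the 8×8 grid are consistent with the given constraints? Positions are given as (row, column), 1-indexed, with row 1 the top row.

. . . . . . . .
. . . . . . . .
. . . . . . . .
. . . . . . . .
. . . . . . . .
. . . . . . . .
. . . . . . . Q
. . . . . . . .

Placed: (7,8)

Branch on row 1: col 1 → 0; col 3 → 3; col 4 → 1; col 5 → 2; col 6 → 1; col 7 → 1.
Sum: 0 + 3 + 1 + 2 + 1 + 1 = 8.

8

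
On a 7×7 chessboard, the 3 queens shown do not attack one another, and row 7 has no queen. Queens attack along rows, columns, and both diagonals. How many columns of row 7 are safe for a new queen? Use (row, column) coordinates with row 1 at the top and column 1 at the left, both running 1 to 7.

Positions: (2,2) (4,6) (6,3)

2

(2,2) attacks row 7 at column 2 and diagonals 7.
(4,6) attacks row 7 at column 6 and diagonals 3.
(6,3) attacks row 7 at column 3 and diagonals 2, 4.
Attacked columns: {2, 3, 4, 6, 7}. Safe: {1, 5}.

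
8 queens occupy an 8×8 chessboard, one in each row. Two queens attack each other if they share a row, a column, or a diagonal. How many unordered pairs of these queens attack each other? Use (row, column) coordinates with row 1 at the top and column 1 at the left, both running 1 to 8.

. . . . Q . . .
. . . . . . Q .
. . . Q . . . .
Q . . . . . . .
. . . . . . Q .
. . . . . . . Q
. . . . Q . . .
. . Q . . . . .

4

Same column: (1,5)–(7,5) (column 5); (2,7)–(5,7) (column 7).
Same diagonal: (5,7)–(6,8) (|5−6| = |7−8| = 1); (5,7)–(7,5) (|5−7| = |7−5| = 2).
Total attacking pairs: 4.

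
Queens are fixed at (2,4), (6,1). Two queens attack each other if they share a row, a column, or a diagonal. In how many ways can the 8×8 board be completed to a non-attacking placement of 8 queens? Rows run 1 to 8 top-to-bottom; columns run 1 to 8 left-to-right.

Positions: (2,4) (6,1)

3

Branch on row 1: col 2 → 1; col 7 → 2; col 8 → 0.
Sum: 1 + 2 + 0 = 3.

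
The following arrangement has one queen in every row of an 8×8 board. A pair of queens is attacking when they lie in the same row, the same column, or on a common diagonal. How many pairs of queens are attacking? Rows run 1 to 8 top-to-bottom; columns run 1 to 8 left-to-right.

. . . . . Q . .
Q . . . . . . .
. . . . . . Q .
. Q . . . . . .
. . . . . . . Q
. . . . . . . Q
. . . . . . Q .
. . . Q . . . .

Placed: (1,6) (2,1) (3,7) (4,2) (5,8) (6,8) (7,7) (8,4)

3

Same column: (3,7)–(7,7) (column 7); (5,8)–(6,8) (column 8).
Same diagonal: (6,8)–(7,7) (|6−7| = |8−7| = 1).
Total attacking pairs: 3.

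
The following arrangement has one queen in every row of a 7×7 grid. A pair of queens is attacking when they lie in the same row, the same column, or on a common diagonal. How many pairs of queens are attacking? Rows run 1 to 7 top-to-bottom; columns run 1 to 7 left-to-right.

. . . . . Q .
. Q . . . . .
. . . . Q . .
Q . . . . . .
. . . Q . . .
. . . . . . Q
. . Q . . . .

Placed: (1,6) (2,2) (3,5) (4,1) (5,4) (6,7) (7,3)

0

All columns are distinct and no two queens satisfy |Δrow| = |Δcol|, so no pair attacks.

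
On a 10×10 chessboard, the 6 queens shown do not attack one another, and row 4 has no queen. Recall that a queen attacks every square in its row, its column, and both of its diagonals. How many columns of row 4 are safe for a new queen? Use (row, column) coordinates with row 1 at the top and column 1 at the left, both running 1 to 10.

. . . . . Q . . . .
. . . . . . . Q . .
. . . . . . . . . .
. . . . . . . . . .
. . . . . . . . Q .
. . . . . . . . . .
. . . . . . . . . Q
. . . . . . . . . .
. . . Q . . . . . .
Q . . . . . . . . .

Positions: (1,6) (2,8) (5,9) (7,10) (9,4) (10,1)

2

(1,6) attacks row 4 at column 6 and diagonals 3, 9.
(2,8) attacks row 4 at column 8 and diagonals 6, 10.
(5,9) attacks row 4 at column 9 and diagonals 8, 10.
(7,10) attacks row 4 at column 10 and diagonals 7.
(9,4) attacks row 4 at column 4 and diagonals 9.
(10,1) attacks row 4 at column 1 and diagonals 7.
Attacked columns: {1, 3, 4, 6, 7, 8, 9, 10}. Safe: {2, 5}.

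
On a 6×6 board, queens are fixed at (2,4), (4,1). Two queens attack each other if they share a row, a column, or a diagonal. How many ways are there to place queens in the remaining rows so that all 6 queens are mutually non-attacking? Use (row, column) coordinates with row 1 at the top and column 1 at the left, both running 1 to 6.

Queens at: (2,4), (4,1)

Branch on row 1: col 2 → 1; col 6 → 0.
Sum: 1 + 0 = 1.

1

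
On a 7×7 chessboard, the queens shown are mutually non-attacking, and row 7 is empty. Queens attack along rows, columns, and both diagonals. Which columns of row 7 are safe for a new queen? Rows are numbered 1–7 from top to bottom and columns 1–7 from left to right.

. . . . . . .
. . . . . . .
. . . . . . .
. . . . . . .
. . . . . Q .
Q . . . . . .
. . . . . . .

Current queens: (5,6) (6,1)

columns 3, 5, 7

(5,6) attacks row 7 at column 6 and diagonals 4.
(6,1) attacks row 7 at column 1 and diagonals 2.
Attacked columns: {1, 2, 4, 6}. Safe: {3, 5, 7}.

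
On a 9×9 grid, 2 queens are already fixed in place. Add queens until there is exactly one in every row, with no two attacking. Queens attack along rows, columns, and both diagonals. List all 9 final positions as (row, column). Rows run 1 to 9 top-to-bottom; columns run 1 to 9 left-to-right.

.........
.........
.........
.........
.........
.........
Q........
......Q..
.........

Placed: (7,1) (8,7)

Row 1: attacked by (7,1)→{1,7}; (8,7)→{7}. Safe: 2, 3, 4, 5, 6, 8, 9. Place at column 2.
Row 2: attacked by (1,2)→{1,2,3}; (7,1)→{1,6}; (8,7)→{1,7}. Safe: 4, 5, 8, 9. Place at column 5.
Row 3: attacked by (1,2)→{2,4}; (2,5)→{4,5,6}; (7,1)→{1,5}; (8,7)→{2,7}. Safe: 3, 8, 9. Place at column 8.
Row 4: attacked by (1,2)→{2,5}; (2,5)→{3,5,7}; (3,8)→{7,8,9}; (7,1)→{1,4}; (8,7)→{3,7}. Safe: 6. Place at column 6.
Row 5: attacked by (1,2)→{2,6}; (2,5)→{2,5,8}; (3,8)→{6,8}; (4,6)→{5,6,7}; (7,1)→{1,3}; (8,7)→{4,7}. Safe: 9. Place at column 9.
Row 6: attacked by (1,2)→{2,7}; (2,5)→{1,5,9}; (3,8)→{5,8}; (4,6)→{4,6,8}; (5,9)→{8,9}; (7,1)→{1,2}; (8,7)→{5,7,9}. Safe: 3. Place at column 3.
Row 9: attacked by (1,2)→{2}; (2,5)→{5}; (3,8)→{2,8}; (4,6)→{1,6}; (5,9)→{5,9}; (6,3)→{3,6}; (7,1)→{1,3}; (8,7)→{6,7,8}. Safe: 4. Place at column 4.
Columns [2, 5, 8, 6, 9, 3, 1, 7, 4], r−c [-1, -3, -5, -2, -4, 3, 6, 1, 5], r+c [3, 7, 11, 10, 14, 9, 8, 15, 13] are all distinct, so no two queens attack.

(1,2) (2,5) (3,8) (4,6) (5,9) (6,3) (7,1) (8,7) (9,4)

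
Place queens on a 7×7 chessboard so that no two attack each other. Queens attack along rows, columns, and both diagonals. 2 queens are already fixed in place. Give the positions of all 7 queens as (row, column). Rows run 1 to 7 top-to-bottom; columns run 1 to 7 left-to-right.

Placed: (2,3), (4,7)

Row 1: attacked by (2,3)→{2,3,4}; (4,7)→{4,7}. Safe: 1, 5, 6. Place at column 1.
Row 3: attacked by (1,1)→{1,3}; (2,3)→{2,3,4}; (4,7)→{6,7}. Safe: 5. Place at column 5.
Row 5: attacked by (1,1)→{1,5}; (2,3)→{3,6}; (3,5)→{3,5,7}; (4,7)→{6,7}. Safe: 2, 4. Place at column 2.
Row 6: attacked by (1,1)→{1,6}; (2,3)→{3,7}; (3,5)→{2,5}; (4,7)→{5,7}; (5,2)→{1,2,3}. Safe: 4. Place at column 4.
Row 7: attacked by (1,1)→{1,7}; (2,3)→{3}; (3,5)→{1,5}; (4,7)→{4,7}; (5,2)→{2,4}; (6,4)→{3,4,5}. Safe: 6. Place at column 6.
Columns [1, 3, 5, 7, 2, 4, 6], r−c [0, -1, -2, -3, 3, 2, 1], r+c [2, 5, 8, 11, 7, 10, 13] are all distinct, so no two queens attack.

(1,1) (2,3) (3,5) (4,7) (5,2) (6,4) (7,6)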